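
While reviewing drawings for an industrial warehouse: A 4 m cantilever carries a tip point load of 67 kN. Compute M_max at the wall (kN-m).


For a cantilever with a point load at the free end:
M_max = P * L = 67 * 4 = 268 kN-m

268 kN-m


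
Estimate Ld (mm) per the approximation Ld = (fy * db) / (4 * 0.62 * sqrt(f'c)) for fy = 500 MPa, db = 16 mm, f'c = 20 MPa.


Ld = (fy * db) / (4 * 0.62 * sqrt(f'c))
= (500 * 16) / (4 * 0.62 * sqrt(20))
= 8000 / 11.0909
= 721.31 mm

721.31 mm


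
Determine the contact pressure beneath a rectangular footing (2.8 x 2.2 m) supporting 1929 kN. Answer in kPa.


A = 2.8 * 2.2 = 6.16 m^2
q = P / A = 1929 / 6.16
= 313.1494 kPa

313.1494 kPa


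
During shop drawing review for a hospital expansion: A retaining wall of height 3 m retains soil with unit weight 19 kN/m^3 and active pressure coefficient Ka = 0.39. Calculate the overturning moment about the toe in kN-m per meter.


Pa = 0.5 * Ka * gamma * H^2
= 0.5 * 0.39 * 19 * 3^2
= 33.345 kN/m
Arm = H / 3 = 3 / 3 = 1.0 m
Mo = Pa * arm = Pa * H / 3 = 33.345 * 3 / 3 = 33.345 kN-m/m

33.345 kN-m/m


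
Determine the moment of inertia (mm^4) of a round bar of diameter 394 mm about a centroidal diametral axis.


r = d / 2 = 394 / 2 = 197.0 mm
I = pi * r^4 / 4 = pi * 197.0^4 / 4
= 1182918396.8 mm^4

1182918396.8 mm^4


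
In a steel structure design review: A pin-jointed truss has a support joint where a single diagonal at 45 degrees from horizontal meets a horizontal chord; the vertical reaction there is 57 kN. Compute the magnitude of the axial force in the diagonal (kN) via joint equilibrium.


At the joint, only the diagonal has a vertical component, so vertical equilibrium gives:
F * sin(45) = 57
F = 57 / sin(45)
= 57 / 0.707107
= 80.61 kN

80.61 kN


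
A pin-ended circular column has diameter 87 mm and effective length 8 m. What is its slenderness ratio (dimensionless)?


Radius of gyration r = d / 4 = 87 / 4 = 21.75 mm
L_eff = 8000.0 mm
Slenderness ratio = L / r = 8000.0 / 21.75 = 367.82 (dimensionless)

367.82 (dimensionless)


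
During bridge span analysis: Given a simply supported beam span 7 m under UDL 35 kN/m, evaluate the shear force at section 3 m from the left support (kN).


R_A = w * L / 2 = 35 * 7 / 2 = 122.5 kN
V(x) = R_A - w * x = 122.5 - 35 * 3
= 17.5 kN

17.5 kN


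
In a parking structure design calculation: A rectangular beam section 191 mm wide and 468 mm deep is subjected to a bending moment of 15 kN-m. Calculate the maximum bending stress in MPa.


I = b * h^3 / 12 = 191 * 468^3 / 12 = 1631509776.0 mm^4
y = h / 2 = 468 / 2 = 234.0 mm
M = 15 kN-m = 15000000.0 N-mm
sigma = M * y / I = 15000000.0 * 234.0 / 1631509776.0
= 2.15 MPa

2.15 MPa


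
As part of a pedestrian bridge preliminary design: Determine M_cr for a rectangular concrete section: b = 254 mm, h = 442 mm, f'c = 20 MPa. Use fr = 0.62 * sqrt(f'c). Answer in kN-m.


fr = 0.62 * sqrt(20) = 0.62 * 4.4721 = 2.7727 MPa
I = 254 * 442^3 / 12 = 1827760462.67 mm^4
y_t = 221.0 mm
M_cr = fr * I / y_t = 2.7727 * 1827760462.67 / 221.0 N-mm
= 22.9316 kN-m

22.9316 kN-m


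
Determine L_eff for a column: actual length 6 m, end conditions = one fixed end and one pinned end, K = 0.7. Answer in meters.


L_eff = K * L
= 0.7 * 6
= 4.2 m

4.2 m


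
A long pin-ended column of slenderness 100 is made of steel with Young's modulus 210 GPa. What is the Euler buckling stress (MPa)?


sigma_cr = pi^2 * E / lambda^2
= 9.8696 * 210000.0 / 100^2
= 9.8696 * 210000.0 / 10000
= 207.2617 MPa

207.2617 MPa


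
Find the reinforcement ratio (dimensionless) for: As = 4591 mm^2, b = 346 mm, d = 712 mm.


rho = As / (b * d)
= 4591 / (346 * 712)
= 4591 / 246352
= 0.018636 (dimensionless)

0.018636 (dimensionless)


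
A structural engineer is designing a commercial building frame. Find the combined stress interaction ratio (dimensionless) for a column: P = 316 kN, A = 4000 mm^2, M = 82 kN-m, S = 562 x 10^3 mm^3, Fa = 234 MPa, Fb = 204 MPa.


f_a = P / A = 316000.0 / 4000 = 79.0 MPa
f_b = M / S = 82000000.0 / 562000.0 = 145.9075 MPa
Ratio = f_a / Fa + f_b / Fb
= 79.0 / 234 + 145.9075 / 204
= 1.0528 (dimensionless)

1.0528 (dimensionless)


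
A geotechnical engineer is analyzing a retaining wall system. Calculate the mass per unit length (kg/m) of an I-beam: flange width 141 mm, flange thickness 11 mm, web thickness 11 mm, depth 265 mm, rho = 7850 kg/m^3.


A_flanges = 2 * 141 * 11 = 3102 mm^2
A_web = (265 - 2 * 11) * 11 = 2673 mm^2
A_total = 3102 + 2673 = 5775 mm^2 = 0.005775 m^2
Weight = rho * A = 7850 * 0.005775 = 45.3338 kg/m

45.3338 kg/m


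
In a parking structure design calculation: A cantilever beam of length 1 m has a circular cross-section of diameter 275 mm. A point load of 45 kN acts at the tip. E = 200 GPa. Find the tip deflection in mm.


I = pi * d^4 / 64 = pi * 275^4 / 64 = 280737658.94 mm^4
L = 1000.0 mm, P = 45000.0 N, E = 200000.0 MPa
delta = P * L^3 / (3 * E * I)
= 45000.0 * 1000.0^3 / (3 * 200000.0 * 280737658.94)
= 0.2672 mm

0.2672 mm


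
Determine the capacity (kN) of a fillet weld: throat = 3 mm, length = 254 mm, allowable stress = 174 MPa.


Strength = throat * length * allowable stress
= 3 * 254 * 174 N
= 132588 N
= 132.59 kN

132.59 kN


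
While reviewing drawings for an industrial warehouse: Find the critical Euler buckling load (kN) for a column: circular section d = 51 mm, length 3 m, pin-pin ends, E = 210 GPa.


I = pi * d^4 / 64 = 332086.03 mm^4
L = 3000.0 mm
P_cr = pi^2 * E * I / L^2
= 9.8696 * 210000.0 * 332086.03 / 3000.0^2
= 76476.35 N = 76.4763 kN

76.4763 kN


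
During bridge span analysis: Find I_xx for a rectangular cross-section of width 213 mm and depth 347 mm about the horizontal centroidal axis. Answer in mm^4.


I = b * h^3 / 12
= 213 * 347^3 / 12
= 213 * 41781923 / 12
= 741629133.25 mm^4

741629133.25 mm^4


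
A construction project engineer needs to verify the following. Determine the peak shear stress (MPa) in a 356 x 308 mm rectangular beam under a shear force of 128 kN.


A = b * h = 356 * 308 = 109648 mm^2
V = 128 kN = 128000.0 N
tau_max = 1.5 * V / A = 1.5 * 128000.0 / 109648
= 1.7511 MPa

1.7511 MPa


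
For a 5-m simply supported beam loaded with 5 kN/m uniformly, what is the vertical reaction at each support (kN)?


Total load = w * L = 5 * 5 = 25 kN
By symmetry, each reaction R = total / 2 = 25 / 2 = 12.5 kN

12.5 kN


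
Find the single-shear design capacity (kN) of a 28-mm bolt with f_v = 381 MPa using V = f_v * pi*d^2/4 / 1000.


A = pi * d^2 / 4 = pi * 28^2 / 4 = 615.7522 mm^2
V = f_v * A / 1000 = 381 * 615.7522 / 1000
= 234.6016 kN

234.6016 kN


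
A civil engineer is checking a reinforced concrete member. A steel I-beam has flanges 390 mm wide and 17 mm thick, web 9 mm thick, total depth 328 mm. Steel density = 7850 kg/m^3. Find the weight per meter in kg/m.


A_flanges = 2 * 390 * 17 = 13260 mm^2
A_web = (328 - 2 * 17) * 9 = 2646 mm^2
A_total = 13260 + 2646 = 15906 mm^2 = 0.015906 m^2
Weight = rho * A = 7850 * 0.015906 = 124.8621 kg/m

124.8621 kg/m


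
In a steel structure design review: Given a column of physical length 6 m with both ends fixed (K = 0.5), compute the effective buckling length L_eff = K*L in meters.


L_eff = K * L
= 0.5 * 6
= 3.0 m

3.0 m


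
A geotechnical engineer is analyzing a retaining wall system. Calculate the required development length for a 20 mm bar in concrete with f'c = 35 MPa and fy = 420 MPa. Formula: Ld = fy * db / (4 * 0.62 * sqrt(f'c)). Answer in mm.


Ld = (fy * db) / (4 * 0.62 * sqrt(f'c))
= (420 * 20) / (4 * 0.62 * sqrt(35))
= 8400 / 14.6719
= 572.52 mm

572.52 mm


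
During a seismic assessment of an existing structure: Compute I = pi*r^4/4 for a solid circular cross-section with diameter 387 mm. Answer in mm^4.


r = d / 2 = 387 / 2 = 193.5 mm
I = pi * r^4 / 4 = pi * 193.5^4 / 4
= 1101067030.83 mm^4

1101067030.83 mm^4


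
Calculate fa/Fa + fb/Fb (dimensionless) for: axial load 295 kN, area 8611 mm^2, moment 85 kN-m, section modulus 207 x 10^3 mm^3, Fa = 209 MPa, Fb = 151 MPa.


f_a = P / A = 295000.0 / 8611 = 34.2585 MPa
f_b = M / S = 85000000.0 / 207000.0 = 410.628 MPa
Ratio = f_a / Fa + f_b / Fb
= 34.2585 / 209 + 410.628 / 151
= 2.8833 (dimensionless)

2.8833 (dimensionless)


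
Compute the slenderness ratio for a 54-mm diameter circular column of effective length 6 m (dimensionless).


Radius of gyration r = d / 4 = 54 / 4 = 13.5 mm
L_eff = 6000.0 mm
Slenderness ratio = L / r = 6000.0 / 13.5 = 444.44 (dimensionless)

444.44 (dimensionless)


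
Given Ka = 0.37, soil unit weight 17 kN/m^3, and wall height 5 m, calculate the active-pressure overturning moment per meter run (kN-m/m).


Pa = 0.5 * Ka * gamma * H^2
= 0.5 * 0.37 * 17 * 5^2
= 78.625 kN/m
Arm = H / 3 = 5 / 3 = 1.6667 m
Mo = Pa * arm = Pa * H / 3 = 78.625 * 5 / 3 = 131.0417 kN-m/m

131.0417 kN-m/m


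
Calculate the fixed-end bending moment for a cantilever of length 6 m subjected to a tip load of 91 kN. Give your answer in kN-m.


For a cantilever with a point load at the free end:
M_max = P * L = 91 * 6 = 546 kN-m

546 kN-m


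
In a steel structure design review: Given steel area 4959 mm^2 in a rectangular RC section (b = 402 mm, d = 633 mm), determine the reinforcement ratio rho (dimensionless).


rho = As / (b * d)
= 4959 / (402 * 633)
= 4959 / 254466
= 0.019488 (dimensionless)

0.019488 (dimensionless)


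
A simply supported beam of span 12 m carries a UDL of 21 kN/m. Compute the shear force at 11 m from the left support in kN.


R_A = w * L / 2 = 21 * 12 / 2 = 126.0 kN
V(x) = R_A - w * x = 126.0 - 21 * 11
= -105.0 kN

-105.0 kN


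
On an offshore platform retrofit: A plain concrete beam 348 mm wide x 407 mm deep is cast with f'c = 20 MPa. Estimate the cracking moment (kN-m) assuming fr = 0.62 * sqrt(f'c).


fr = 0.62 * sqrt(20) = 0.62 * 4.4721 = 2.7727 MPa
I = 348 * 407^3 / 12 = 1955155147.0 mm^4
y_t = 203.5 mm
M_cr = fr * I / y_t = 2.7727 * 1955155147.0 / 203.5 N-mm
= 26.6393 kN-m

26.6393 kN-m


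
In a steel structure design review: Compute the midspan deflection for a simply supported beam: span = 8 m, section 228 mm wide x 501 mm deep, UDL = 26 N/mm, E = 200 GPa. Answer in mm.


I = 228 * 501^3 / 12 = 2389278519.0 mm^4
L = 8000.0 mm, w = 26 N/mm, E = 200000.0 MPa
delta = 5 * w * L^4 / (384 * E * I)
= 5 * 26 * 8000.0^4 / (384 * 200000.0 * 2389278519.0)
= 2.9019 mm

2.9019 mm


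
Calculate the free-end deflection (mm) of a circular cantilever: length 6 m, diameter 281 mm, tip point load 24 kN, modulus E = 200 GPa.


I = pi * d^4 / 64 = pi * 281^4 / 64 = 306051969.3 mm^4
L = 6000.0 mm, P = 24000.0 N, E = 200000.0 MPa
delta = P * L^3 / (3 * E * I)
= 24000.0 * 6000.0^3 / (3 * 200000.0 * 306051969.3)
= 28.2305 mm

28.2305 mm


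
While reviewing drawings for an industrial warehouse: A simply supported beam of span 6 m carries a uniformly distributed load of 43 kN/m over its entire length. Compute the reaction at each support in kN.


Total load = w * L = 43 * 6 = 258 kN
By symmetry, each reaction R = total / 2 = 258 / 2 = 129.0 kN

129.0 kN


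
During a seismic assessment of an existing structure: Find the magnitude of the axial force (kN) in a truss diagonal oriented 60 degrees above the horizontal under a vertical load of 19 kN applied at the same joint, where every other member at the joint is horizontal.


At the joint, only the diagonal has a vertical component, so vertical equilibrium gives:
F * sin(60) = 19
F = 19 / sin(60)
= 19 / 0.866025
= 21.94 kN

21.94 kN


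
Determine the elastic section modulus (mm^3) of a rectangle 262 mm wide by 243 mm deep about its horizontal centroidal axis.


S = b * h^2 / 6
= 262 * 243^2 / 6
= 262 * 59049 / 6
= 2578473.0 mm^3

2578473.0 mm^3


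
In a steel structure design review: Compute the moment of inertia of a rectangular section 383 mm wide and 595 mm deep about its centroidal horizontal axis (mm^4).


I = b * h^3 / 12
= 383 * 595^3 / 12
= 383 * 210644875 / 12
= 6723082260.42 mm^4

6723082260.42 mm^4


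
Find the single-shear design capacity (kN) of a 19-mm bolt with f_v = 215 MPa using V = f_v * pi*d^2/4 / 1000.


A = pi * d^2 / 4 = pi * 19^2 / 4 = 283.5287 mm^2
V = f_v * A / 1000 = 215 * 283.5287 / 1000
= 60.9587 kN

60.9587 kN


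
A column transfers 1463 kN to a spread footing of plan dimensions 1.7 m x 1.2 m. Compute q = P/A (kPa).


A = 1.7 * 1.2 = 2.04 m^2
q = P / A = 1463 / 2.04
= 717.1569 kPa

717.1569 kPa


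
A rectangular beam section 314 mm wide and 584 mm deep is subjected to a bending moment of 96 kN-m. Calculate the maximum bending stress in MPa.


I = b * h^3 / 12 = 314 * 584^3 / 12 = 5211790421.33 mm^4
y = h / 2 = 584 / 2 = 292.0 mm
M = 96 kN-m = 96000000.0 N-mm
sigma = M * y / I = 96000000.0 * 292.0 / 5211790421.33
= 5.38 MPa

5.38 MPa


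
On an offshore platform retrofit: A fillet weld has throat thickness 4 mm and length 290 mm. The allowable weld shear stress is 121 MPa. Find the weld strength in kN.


Strength = throat * length * allowable stress
= 4 * 290 * 121 N
= 140360 N
= 140.36 kN

140.36 kN


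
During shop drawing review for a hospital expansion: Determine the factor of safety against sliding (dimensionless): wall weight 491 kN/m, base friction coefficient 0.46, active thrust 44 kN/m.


Resisting force = mu * W = 0.46 * 491 = 225.86 kN/m
FOS = Resisting / Driving = 225.86 / 44
= 5.1332 (dimensionless)

5.1332 (dimensionless)


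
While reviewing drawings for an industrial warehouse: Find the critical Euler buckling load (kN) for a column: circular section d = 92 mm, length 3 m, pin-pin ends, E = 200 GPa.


I = pi * d^4 / 64 = 3516585.72 mm^4
L = 3000.0 mm
P_cr = pi^2 * E * I / L^2
= 9.8696 * 200000.0 * 3516585.72 / 3000.0^2
= 771273.55 N = 771.2736 kN

771.2736 kN


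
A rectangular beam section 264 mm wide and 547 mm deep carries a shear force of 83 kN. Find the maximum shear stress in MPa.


A = b * h = 264 * 547 = 144408 mm^2
V = 83 kN = 83000.0 N
tau_max = 1.5 * V / A = 1.5 * 83000.0 / 144408
= 0.8621 MPa

0.8621 MPa


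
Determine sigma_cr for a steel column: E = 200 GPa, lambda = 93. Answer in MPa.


sigma_cr = pi^2 * E / lambda^2
= 9.8696 * 200000.0 / 93^2
= 9.8696 * 200000.0 / 8649
= 228.2253 MPa

228.2253 MPa


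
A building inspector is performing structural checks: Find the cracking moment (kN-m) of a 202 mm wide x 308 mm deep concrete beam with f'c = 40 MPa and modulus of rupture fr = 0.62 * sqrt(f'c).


fr = 0.62 * sqrt(40) = 0.62 * 6.3246 = 3.9212 MPa
I = 202 * 308^3 / 12 = 491838218.67 mm^4
y_t = 154.0 mm
M_cr = fr * I / y_t = 3.9212 * 491838218.67 / 154.0 N-mm
= 12.5234 kN-m

12.5234 kN-m


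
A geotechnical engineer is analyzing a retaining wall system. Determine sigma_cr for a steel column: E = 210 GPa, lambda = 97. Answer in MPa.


sigma_cr = pi^2 * E / lambda^2
= 9.8696 * 210000.0 / 97^2
= 9.8696 * 210000.0 / 9409
= 220.2803 MPa

220.2803 MPa


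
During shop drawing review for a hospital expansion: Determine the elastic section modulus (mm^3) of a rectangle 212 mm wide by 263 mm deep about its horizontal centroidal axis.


S = b * h^2 / 6
= 212 * 263^2 / 6
= 212 * 69169 / 6
= 2443971.33 mm^3

2443971.33 mm^3


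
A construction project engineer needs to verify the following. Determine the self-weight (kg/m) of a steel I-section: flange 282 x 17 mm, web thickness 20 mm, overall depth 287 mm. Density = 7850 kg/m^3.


A_flanges = 2 * 282 * 17 = 9588 mm^2
A_web = (287 - 2 * 17) * 20 = 5060 mm^2
A_total = 9588 + 5060 = 14648 mm^2 = 0.014648 m^2
Weight = rho * A = 7850 * 0.014648 = 114.9868 kg/m

114.9868 kg/m


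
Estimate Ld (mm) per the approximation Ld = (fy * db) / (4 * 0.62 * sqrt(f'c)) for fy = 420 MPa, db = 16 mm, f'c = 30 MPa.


Ld = (fy * db) / (4 * 0.62 * sqrt(f'c))
= (420 * 16) / (4 * 0.62 * sqrt(30))
= 6720 / 13.5835
= 494.72 mm

494.72 mm


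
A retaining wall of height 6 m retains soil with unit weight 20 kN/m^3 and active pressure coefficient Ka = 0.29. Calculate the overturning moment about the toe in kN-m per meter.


Pa = 0.5 * Ka * gamma * H^2
= 0.5 * 0.29 * 20 * 6^2
= 104.4 kN/m
Arm = H / 3 = 6 / 3 = 2.0 m
Mo = Pa * arm = Pa * H / 3 = 104.4 * 6 / 3 = 208.8 kN-m/m

208.8 kN-m/m


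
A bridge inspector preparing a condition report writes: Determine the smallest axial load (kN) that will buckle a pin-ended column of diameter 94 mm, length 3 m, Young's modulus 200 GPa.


I = pi * d^4 / 64 = 3832492.5 mm^4
L = 3000.0 mm
P_cr = pi^2 * E * I / L^2
= 9.8696 * 200000.0 * 3832492.5 / 3000.0^2
= 840559.66 N = 840.5597 kN

840.5597 kN


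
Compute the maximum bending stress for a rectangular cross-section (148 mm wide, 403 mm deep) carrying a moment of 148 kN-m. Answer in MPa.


I = b * h^3 / 12 = 148 * 403^3 / 12 = 807226866.33 mm^4
y = h / 2 = 403 / 2 = 201.5 mm
M = 148 kN-m = 148000000.0 N-mm
sigma = M * y / I = 148000000.0 * 201.5 / 807226866.33
= 36.94 MPa

36.94 MPa


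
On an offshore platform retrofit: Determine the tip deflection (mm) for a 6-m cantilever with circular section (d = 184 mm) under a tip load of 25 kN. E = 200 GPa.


I = pi * d^4 / 64 = pi * 184^4 / 64 = 56265371.51 mm^4
L = 6000.0 mm, P = 25000.0 N, E = 200000.0 MPa
delta = P * L^3 / (3 * E * I)
= 25000.0 * 6000.0^3 / (3 * 200000.0 * 56265371.51)
= 159.9563 mm

159.9563 mm


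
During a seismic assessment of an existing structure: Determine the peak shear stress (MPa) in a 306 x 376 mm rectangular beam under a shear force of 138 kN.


A = b * h = 306 * 376 = 115056 mm^2
V = 138 kN = 138000.0 N
tau_max = 1.5 * V / A = 1.5 * 138000.0 / 115056
= 1.7991 MPa

1.7991 MPa


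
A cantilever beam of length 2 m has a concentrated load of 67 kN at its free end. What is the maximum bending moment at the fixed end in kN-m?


For a cantilever with a point load at the free end:
M_max = P * L = 67 * 2 = 134 kN-m

134 kN-m


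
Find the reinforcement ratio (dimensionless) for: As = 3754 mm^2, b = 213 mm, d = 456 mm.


rho = As / (b * d)
= 3754 / (213 * 456)
= 3754 / 97128
= 0.03865 (dimensionless)

0.03865 (dimensionless)


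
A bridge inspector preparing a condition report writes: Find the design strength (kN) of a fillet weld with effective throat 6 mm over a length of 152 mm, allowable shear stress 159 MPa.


Strength = throat * length * allowable stress
= 6 * 152 * 159 N
= 145008 N
= 145.01 kN

145.01 kN


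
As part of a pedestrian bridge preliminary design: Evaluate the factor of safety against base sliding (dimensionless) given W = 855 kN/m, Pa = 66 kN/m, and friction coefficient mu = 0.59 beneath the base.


Resisting force = mu * W = 0.59 * 855 = 504.45 kN/m
FOS = Resisting / Driving = 504.45 / 66
= 7.6432 (dimensionless)

7.6432 (dimensionless)


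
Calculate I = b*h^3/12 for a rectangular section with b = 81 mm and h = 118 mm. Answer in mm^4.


I = b * h^3 / 12
= 81 * 118^3 / 12
= 81 * 1643032 / 12
= 11090466.0 mm^4

11090466.0 mm^4


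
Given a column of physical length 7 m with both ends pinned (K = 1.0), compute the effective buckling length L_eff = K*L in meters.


L_eff = K * L
= 1.0 * 7
= 7.0 m

7.0 m


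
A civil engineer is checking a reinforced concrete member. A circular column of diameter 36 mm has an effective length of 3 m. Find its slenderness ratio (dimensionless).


Radius of gyration r = d / 4 = 36 / 4 = 9.0 mm
L_eff = 3000.0 mm
Slenderness ratio = L / r = 3000.0 / 9.0 = 333.33 (dimensionless)

333.33 (dimensionless)


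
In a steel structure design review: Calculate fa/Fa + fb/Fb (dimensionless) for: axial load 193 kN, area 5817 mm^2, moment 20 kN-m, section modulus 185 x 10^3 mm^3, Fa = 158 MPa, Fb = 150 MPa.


f_a = P / A = 193000.0 / 5817 = 33.1786 MPa
f_b = M / S = 20000000.0 / 185000.0 = 108.1081 MPa
Ratio = f_a / Fa + f_b / Fb
= 33.1786 / 158 + 108.1081 / 150
= 0.9307 (dimensionless)

0.9307 (dimensionless)


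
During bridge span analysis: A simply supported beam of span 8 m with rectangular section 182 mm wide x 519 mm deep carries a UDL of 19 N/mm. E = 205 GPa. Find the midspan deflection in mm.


I = 182 * 519^3 / 12 = 2120275111.5 mm^4
L = 8000.0 mm, w = 19 N/mm, E = 205000.0 MPa
delta = 5 * w * L^4 / (384 * E * I)
= 5 * 19 * 8000.0^4 / (384 * 205000.0 * 2120275111.5)
= 2.3313 mm

2.3313 mm


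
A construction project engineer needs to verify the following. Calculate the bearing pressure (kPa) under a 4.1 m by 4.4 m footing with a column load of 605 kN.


A = 4.1 * 4.4 = 18.04 m^2
q = P / A = 605 / 18.04
= 33.5366 kPa

33.5366 kPa


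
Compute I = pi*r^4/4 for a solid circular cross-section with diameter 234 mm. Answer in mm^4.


r = d / 2 = 234 / 2 = 117.0 mm
I = pi * r^4 / 4 = pi * 117.0^4 / 4
= 147174757.31 mm^4

147174757.31 mm^4


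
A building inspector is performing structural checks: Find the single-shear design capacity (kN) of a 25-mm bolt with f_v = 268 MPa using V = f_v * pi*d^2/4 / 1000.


A = pi * d^2 / 4 = pi * 25^2 / 4 = 490.8739 mm^2
V = f_v * A / 1000 = 268 * 490.8739 / 1000
= 131.5542 kN

131.5542 kN


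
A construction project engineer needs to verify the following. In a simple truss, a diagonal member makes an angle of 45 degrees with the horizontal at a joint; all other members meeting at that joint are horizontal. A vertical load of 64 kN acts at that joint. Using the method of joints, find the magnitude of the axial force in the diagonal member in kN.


At the joint, only the diagonal has a vertical component, so vertical equilibrium gives:
F * sin(45) = 64
F = 64 / sin(45)
= 64 / 0.707107
= 90.51 kN

90.51 kN


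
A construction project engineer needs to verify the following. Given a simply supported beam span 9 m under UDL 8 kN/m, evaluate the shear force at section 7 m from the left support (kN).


R_A = w * L / 2 = 8 * 9 / 2 = 36.0 kN
V(x) = R_A - w * x = 36.0 - 8 * 7
= -20.0 kN

-20.0 kN


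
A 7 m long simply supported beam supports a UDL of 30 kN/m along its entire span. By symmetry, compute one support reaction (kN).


Total load = w * L = 30 * 7 = 210 kN
By symmetry, each reaction R = total / 2 = 210 / 2 = 105.0 kN

105.0 kN


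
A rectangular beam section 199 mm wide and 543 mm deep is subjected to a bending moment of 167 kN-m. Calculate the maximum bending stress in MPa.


I = b * h^3 / 12 = 199 * 543^3 / 12 = 2655041532.75 mm^4
y = h / 2 = 543 / 2 = 271.5 mm
M = 167 kN-m = 167000000.0 N-mm
sigma = M * y / I = 167000000.0 * 271.5 / 2655041532.75
= 17.08 MPa

17.08 MPa


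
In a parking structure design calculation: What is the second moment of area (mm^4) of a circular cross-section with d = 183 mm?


r = d / 2 = 183 / 2 = 91.5 mm
I = pi * r^4 / 4 = pi * 91.5^4 / 4
= 55052146.59 mm^4

55052146.59 mm^4


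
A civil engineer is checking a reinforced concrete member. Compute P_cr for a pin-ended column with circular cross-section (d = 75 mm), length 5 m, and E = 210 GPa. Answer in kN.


I = pi * d^4 / 64 = 1553155.55 mm^4
L = 5000.0 mm
P_cr = pi^2 * E * I / L^2
= 9.8696 * 210000.0 * 1553155.55 / 5000.0^2
= 128763.86 N = 128.7639 kN

128.7639 kN


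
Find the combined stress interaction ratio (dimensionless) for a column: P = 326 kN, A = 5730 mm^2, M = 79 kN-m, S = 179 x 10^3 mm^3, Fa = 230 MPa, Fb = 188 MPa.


f_a = P / A = 326000.0 / 5730 = 56.8935 MPa
f_b = M / S = 79000000.0 / 179000.0 = 441.3408 MPa
Ratio = f_a / Fa + f_b / Fb
= 56.8935 / 230 + 441.3408 / 188
= 2.5949 (dimensionless)

2.5949 (dimensionless)


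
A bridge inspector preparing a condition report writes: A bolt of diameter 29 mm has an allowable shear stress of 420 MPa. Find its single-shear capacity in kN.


A = pi * d^2 / 4 = pi * 29^2 / 4 = 660.5199 mm^2
V = f_v * A / 1000 = 420 * 660.5199 / 1000
= 277.4183 kN

277.4183 kN


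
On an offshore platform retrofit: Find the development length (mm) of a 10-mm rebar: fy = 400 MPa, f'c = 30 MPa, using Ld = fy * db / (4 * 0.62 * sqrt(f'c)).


Ld = (fy * db) / (4 * 0.62 * sqrt(f'c))
= (400 * 10) / (4 * 0.62 * sqrt(30))
= 4000 / 13.5835
= 294.47 mm

294.47 mm


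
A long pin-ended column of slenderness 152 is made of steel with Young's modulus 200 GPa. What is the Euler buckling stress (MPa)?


sigma_cr = pi^2 * E / lambda^2
= 9.8696 * 200000.0 / 152^2
= 9.8696 * 200000.0 / 23104
= 85.4363 MPa

85.4363 MPa


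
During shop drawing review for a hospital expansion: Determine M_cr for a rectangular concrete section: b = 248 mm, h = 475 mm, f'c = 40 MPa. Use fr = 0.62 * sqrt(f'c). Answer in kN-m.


fr = 0.62 * sqrt(40) = 0.62 * 6.3246 = 3.9212 MPa
I = 248 * 475^3 / 12 = 2214885416.67 mm^4
y_t = 237.5 mm
M_cr = fr * I / y_t = 3.9212 * 2214885416.67 / 237.5 N-mm
= 36.5687 kN-m

36.5687 kN-m


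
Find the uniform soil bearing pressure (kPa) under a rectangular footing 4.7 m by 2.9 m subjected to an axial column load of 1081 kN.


A = 4.7 * 2.9 = 13.63 m^2
q = P / A = 1081 / 13.63
= 79.3103 kPa

79.3103 kPa


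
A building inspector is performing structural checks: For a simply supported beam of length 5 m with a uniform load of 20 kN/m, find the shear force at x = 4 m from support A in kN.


R_A = w * L / 2 = 20 * 5 / 2 = 50.0 kN
V(x) = R_A - w * x = 50.0 - 20 * 4
= -30.0 kN

-30.0 kN


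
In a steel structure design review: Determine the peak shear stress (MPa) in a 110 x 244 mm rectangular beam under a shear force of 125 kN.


A = b * h = 110 * 244 = 26840 mm^2
V = 125 kN = 125000.0 N
tau_max = 1.5 * V / A = 1.5 * 125000.0 / 26840
= 6.9858 MPa

6.9858 MPa


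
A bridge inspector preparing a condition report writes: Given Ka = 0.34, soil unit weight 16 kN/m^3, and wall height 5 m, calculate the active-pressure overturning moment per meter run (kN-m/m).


Pa = 0.5 * Ka * gamma * H^2
= 0.5 * 0.34 * 16 * 5^2
= 68.0 kN/m
Arm = H / 3 = 5 / 3 = 1.6667 m
Mo = Pa * arm = Pa * H / 3 = 68.0 * 5 / 3 = 113.3333 kN-m/m

113.3333 kN-m/m


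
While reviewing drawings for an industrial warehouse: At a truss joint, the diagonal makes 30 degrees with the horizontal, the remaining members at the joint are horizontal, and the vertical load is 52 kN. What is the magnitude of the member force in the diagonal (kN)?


At the joint, only the diagonal has a vertical component, so vertical equilibrium gives:
F * sin(30) = 52
F = 52 / sin(30)
= 52 / 0.5
= 104.0 kN

104.0 kN


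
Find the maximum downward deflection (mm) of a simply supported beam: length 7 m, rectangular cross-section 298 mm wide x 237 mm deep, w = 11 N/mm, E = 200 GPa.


I = 298 * 237^3 / 12 = 330582649.5 mm^4
L = 7000.0 mm, w = 11 N/mm, E = 200000.0 MPa
delta = 5 * w * L^4 / (384 * E * I)
= 5 * 11 * 7000.0^4 / (384 * 200000.0 * 330582649.5)
= 5.2013 mm

5.2013 mm


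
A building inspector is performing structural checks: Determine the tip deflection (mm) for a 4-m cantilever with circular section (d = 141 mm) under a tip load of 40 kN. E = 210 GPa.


I = pi * d^4 / 64 = pi * 141^4 / 64 = 19401993.26 mm^4
L = 4000.0 mm, P = 40000.0 N, E = 210000.0 MPa
delta = P * L^3 / (3 * E * I)
= 40000.0 * 4000.0^3 / (3 * 210000.0 * 19401993.26)
= 209.4368 mm

209.4368 mm


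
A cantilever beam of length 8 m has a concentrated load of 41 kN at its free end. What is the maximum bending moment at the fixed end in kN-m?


For a cantilever with a point load at the free end:
M_max = P * L = 41 * 8 = 328 kN-m

328 kN-m


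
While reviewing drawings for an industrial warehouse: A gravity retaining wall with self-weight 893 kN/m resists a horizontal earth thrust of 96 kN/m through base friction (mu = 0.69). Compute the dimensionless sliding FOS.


Resisting force = mu * W = 0.69 * 893 = 616.17 kN/m
FOS = Resisting / Driving = 616.17 / 96
= 6.4184 (dimensionless)

6.4184 (dimensionless)


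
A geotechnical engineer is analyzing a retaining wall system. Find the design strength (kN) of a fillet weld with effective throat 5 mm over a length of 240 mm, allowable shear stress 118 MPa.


Strength = throat * length * allowable stress
= 5 * 240 * 118 N
= 141600 N
= 141.6 kN

141.6 kN


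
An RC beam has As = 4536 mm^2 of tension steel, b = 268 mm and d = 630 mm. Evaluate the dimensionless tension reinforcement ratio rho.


rho = As / (b * d)
= 4536 / (268 * 630)
= 4536 / 168840
= 0.026866 (dimensionless)

0.026866 (dimensionless)


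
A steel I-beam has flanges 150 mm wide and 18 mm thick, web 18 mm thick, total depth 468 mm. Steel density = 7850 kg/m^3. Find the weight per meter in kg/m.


A_flanges = 2 * 150 * 18 = 5400 mm^2
A_web = (468 - 2 * 18) * 18 = 7776 mm^2
A_total = 5400 + 7776 = 13176 mm^2 = 0.013176 m^2
Weight = rho * A = 7850 * 0.013176 = 103.4316 kg/m

103.4316 kg/m


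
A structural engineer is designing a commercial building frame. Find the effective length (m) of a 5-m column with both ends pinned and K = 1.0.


L_eff = K * L
= 1.0 * 5
= 5.0 m

5.0 m


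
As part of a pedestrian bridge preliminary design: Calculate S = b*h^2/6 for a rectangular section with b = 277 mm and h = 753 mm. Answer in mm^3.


S = b * h^2 / 6
= 277 * 753^2 / 6
= 277 * 567009 / 6
= 26176915.5 mm^3

26176915.5 mm^3


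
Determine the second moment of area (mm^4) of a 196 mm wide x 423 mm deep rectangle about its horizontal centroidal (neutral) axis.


I = b * h^3 / 12
= 196 * 423^3 / 12
= 196 * 75686967 / 12
= 1236220461.0 mm^4

1236220461.0 mm^4


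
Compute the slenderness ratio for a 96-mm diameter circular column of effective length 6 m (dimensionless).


Radius of gyration r = d / 4 = 96 / 4 = 24.0 mm
L_eff = 6000.0 mm
Slenderness ratio = L / r = 6000.0 / 24.0 = 250.0 (dimensionless)

250.0 (dimensionless)


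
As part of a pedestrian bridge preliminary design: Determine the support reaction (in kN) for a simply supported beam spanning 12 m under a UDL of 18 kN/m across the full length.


Total load = w * L = 18 * 12 = 216 kN
By symmetry, each reaction R = total / 2 = 216 / 2 = 108.0 kN

108.0 kN


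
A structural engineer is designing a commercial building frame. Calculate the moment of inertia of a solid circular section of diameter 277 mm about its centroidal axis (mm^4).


r = d / 2 = 277 / 2 = 138.5 mm
I = pi * r^4 / 4 = pi * 138.5^4 / 4
= 288994099.02 mm^4

288994099.02 mm^4


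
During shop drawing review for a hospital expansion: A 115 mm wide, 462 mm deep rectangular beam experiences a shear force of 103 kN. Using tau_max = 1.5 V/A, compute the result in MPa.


A = b * h = 115 * 462 = 53130 mm^2
V = 103 kN = 103000.0 N
tau_max = 1.5 * V / A = 1.5 * 103000.0 / 53130
= 2.908 MPa

2.908 MPa


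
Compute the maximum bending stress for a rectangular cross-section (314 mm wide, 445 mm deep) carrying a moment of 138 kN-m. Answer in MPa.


I = b * h^3 / 12 = 314 * 445^3 / 12 = 2305836104.17 mm^4
y = h / 2 = 445 / 2 = 222.5 mm
M = 138 kN-m = 138000000.0 N-mm
sigma = M * y / I = 138000000.0 * 222.5 / 2305836104.17
= 13.32 MPa

13.32 MPa


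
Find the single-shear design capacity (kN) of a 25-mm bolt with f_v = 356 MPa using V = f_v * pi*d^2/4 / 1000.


A = pi * d^2 / 4 = pi * 25^2 / 4 = 490.8739 mm^2
V = f_v * A / 1000 = 356 * 490.8739 / 1000
= 174.7511 kN

174.7511 kN


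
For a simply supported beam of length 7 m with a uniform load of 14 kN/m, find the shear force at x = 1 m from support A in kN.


R_A = w * L / 2 = 14 * 7 / 2 = 49.0 kN
V(x) = R_A - w * x = 49.0 - 14 * 1
= 35.0 kN

35.0 kN


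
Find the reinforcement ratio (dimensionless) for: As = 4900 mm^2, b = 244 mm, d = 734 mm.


rho = As / (b * d)
= 4900 / (244 * 734)
= 4900 / 179096
= 0.02736 (dimensionless)

0.02736 (dimensionless)


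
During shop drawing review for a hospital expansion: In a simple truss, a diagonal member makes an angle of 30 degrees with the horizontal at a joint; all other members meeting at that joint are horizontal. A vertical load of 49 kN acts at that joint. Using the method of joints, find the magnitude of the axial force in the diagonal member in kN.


At the joint, only the diagonal has a vertical component, so vertical equilibrium gives:
F * sin(30) = 49
F = 49 / sin(30)
= 49 / 0.5
= 98.0 kN

98.0 kN


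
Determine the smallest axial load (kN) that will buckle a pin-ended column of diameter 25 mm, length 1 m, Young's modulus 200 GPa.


I = pi * d^4 / 64 = 19174.76 mm^4
L = 1000.0 mm
P_cr = pi^2 * E * I / L^2
= 9.8696 * 200000.0 * 19174.76 / 1000.0^2
= 37849.46 N = 37.8495 kN

37.8495 kN


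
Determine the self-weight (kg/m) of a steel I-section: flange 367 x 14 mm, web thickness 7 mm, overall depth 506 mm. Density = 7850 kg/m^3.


A_flanges = 2 * 367 * 14 = 10276 mm^2
A_web = (506 - 2 * 14) * 7 = 3346 mm^2
A_total = 10276 + 3346 = 13622 mm^2 = 0.013622 m^2
Weight = rho * A = 7850 * 0.013622 = 106.9327 kg/m

106.9327 kg/m


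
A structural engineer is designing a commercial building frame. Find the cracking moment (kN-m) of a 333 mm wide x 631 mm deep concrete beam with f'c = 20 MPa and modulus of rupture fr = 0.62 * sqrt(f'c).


fr = 0.62 * sqrt(20) = 0.62 * 4.4721 = 2.7727 MPa
I = 333 * 631^3 / 12 = 6971898650.25 mm^4
y_t = 315.5 mm
M_cr = fr * I / y_t = 2.7727 * 6971898650.25 / 315.5 N-mm
= 61.2715 kN-m

61.2715 kN-m


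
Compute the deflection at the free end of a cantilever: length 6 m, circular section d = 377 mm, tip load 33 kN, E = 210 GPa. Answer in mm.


I = pi * d^4 / 64 = pi * 377^4 / 64 = 991597217.73 mm^4
L = 6000.0 mm, P = 33000.0 N, E = 210000.0 MPa
delta = P * L^3 / (3 * E * I)
= 33000.0 * 6000.0^3 / (3 * 210000.0 * 991597217.73)
= 11.4102 mm

11.4102 mm


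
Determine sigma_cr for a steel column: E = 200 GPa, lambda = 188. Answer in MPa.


sigma_cr = pi^2 * E / lambda^2
= 9.8696 * 200000.0 / 188^2
= 9.8696 * 200000.0 / 35344
= 55.8488 MPa

55.8488 MPa


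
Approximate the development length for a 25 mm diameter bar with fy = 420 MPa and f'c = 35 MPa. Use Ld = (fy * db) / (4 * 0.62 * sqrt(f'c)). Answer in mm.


Ld = (fy * db) / (4 * 0.62 * sqrt(f'c))
= (420 * 25) / (4 * 0.62 * sqrt(35))
= 10500 / 14.6719
= 715.65 mm

715.65 mm


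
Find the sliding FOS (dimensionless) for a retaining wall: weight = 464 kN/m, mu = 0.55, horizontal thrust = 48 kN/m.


Resisting force = mu * W = 0.55 * 464 = 255.2 kN/m
FOS = Resisting / Driving = 255.2 / 48
= 5.3167 (dimensionless)

5.3167 (dimensionless)


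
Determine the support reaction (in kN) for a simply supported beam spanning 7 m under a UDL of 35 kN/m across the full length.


Total load = w * L = 35 * 7 = 245 kN
By symmetry, each reaction R = total / 2 = 245 / 2 = 122.5 kN

122.5 kN


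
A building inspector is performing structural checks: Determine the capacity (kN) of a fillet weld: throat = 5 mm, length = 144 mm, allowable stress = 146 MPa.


Strength = throat * length * allowable stress
= 5 * 144 * 146 N
= 105120 N
= 105.12 kN

105.12 kN


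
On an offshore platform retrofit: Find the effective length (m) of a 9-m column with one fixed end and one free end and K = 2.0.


L_eff = K * L
= 2.0 * 9
= 18.0 m

18.0 m


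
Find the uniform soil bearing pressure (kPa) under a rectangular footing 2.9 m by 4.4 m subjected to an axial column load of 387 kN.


A = 2.9 * 4.4 = 12.76 m^2
q = P / A = 387 / 12.76
= 30.3292 kPa

30.3292 kPa


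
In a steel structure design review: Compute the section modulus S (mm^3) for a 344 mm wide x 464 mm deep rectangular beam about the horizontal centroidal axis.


S = b * h^2 / 6
= 344 * 464^2 / 6
= 344 * 215296 / 6
= 12343637.33 mm^3

12343637.33 mm^3


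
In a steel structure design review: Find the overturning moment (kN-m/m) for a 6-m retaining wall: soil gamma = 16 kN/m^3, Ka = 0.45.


Pa = 0.5 * Ka * gamma * H^2
= 0.5 * 0.45 * 16 * 6^2
= 129.6 kN/m
Arm = H / 3 = 6 / 3 = 2.0 m
Mo = Pa * arm = Pa * H / 3 = 129.6 * 6 / 3 = 259.2 kN-m/m

259.2 kN-m/m


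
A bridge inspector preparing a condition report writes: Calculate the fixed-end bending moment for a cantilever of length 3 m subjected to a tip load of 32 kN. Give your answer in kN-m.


For a cantilever with a point load at the free end:
M_max = P * L = 32 * 3 = 96 kN-m

96 kN-m


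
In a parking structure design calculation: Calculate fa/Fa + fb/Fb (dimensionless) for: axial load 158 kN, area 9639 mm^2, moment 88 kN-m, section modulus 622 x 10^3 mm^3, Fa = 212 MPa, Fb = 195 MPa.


f_a = P / A = 158000.0 / 9639 = 16.3917 MPa
f_b = M / S = 88000000.0 / 622000.0 = 141.4791 MPa
Ratio = f_a / Fa + f_b / Fb
= 16.3917 / 212 + 141.4791 / 195
= 0.8029 (dimensionless)

0.8029 (dimensionless)


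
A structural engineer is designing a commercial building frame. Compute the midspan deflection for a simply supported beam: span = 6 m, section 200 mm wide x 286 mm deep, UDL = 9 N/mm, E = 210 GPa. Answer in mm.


I = 200 * 286^3 / 12 = 389894266.67 mm^4
L = 6000.0 mm, w = 9 N/mm, E = 210000.0 MPa
delta = 5 * w * L^4 / (384 * E * I)
= 5 * 9 * 6000.0^4 / (384 * 210000.0 * 389894266.67)
= 1.8549 mm

1.8549 mm


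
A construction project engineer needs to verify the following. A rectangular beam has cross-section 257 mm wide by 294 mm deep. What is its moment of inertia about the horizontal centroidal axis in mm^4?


I = b * h^3 / 12
= 257 * 294^3 / 12
= 257 * 25412184 / 12
= 544244274.0 mm^4

544244274.0 mm^4


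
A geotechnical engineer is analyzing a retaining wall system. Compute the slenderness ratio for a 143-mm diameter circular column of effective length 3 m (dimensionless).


Radius of gyration r = d / 4 = 143 / 4 = 35.75 mm
L_eff = 3000.0 mm
Slenderness ratio = L / r = 3000.0 / 35.75 = 83.92 (dimensionless)

83.92 (dimensionless)


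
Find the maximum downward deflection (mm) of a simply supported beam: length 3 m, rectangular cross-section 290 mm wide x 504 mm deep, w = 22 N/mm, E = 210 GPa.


I = 290 * 504^3 / 12 = 3093914880.0 mm^4
L = 3000.0 mm, w = 22 N/mm, E = 210000.0 MPa
delta = 5 * w * L^4 / (384 * E * I)
= 5 * 22 * 3000.0^4 / (384 * 210000.0 * 3093914880.0)
= 0.0357 mm

0.0357 mm


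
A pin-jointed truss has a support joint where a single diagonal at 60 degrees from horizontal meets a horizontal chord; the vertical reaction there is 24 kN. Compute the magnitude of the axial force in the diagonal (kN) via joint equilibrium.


At the joint, only the diagonal has a vertical component, so vertical equilibrium gives:
F * sin(60) = 24
F = 24 / sin(60)
= 24 / 0.866025
= 27.71 kN

27.71 kN


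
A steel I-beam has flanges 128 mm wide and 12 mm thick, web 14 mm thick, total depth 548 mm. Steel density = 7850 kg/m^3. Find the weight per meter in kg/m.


A_flanges = 2 * 128 * 12 = 3072 mm^2
A_web = (548 - 2 * 12) * 14 = 7336 mm^2
A_total = 3072 + 7336 = 10408 mm^2 = 0.010408 m^2
Weight = rho * A = 7850 * 0.010408 = 81.7028 kg/m

81.7028 kg/m


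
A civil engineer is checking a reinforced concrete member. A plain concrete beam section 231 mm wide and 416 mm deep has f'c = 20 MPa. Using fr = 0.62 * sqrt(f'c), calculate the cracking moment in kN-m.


fr = 0.62 * sqrt(20) = 0.62 * 4.4721 = 2.7727 MPa
I = 231 * 416^3 / 12 = 1385832448.0 mm^4
y_t = 208.0 mm
M_cr = fr * I / y_t = 2.7727 * 1385832448.0 / 208.0 N-mm
= 18.4737 kN-m

18.4737 kN-m


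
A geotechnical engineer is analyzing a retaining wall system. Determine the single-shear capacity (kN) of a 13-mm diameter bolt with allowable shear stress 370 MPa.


A = pi * d^2 / 4 = pi * 13^2 / 4 = 132.7323 mm^2
V = f_v * A / 1000 = 370 * 132.7323 / 1000
= 49.1109 kN

49.1109 kN


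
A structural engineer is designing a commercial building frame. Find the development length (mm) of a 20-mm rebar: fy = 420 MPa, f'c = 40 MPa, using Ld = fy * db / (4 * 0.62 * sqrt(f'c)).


Ld = (fy * db) / (4 * 0.62 * sqrt(f'c))
= (420 * 20) / (4 * 0.62 * sqrt(40))
= 8400 / 15.6849
= 535.55 mm

535.55 mm


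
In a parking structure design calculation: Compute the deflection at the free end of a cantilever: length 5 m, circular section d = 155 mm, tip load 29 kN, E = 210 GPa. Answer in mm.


I = pi * d^4 / 64 = pi * 155^4 / 64 = 28333269.42 mm^4
L = 5000.0 mm, P = 29000.0 N, E = 210000.0 MPa
delta = P * L^3 / (3 * E * I)
= 29000.0 * 5000.0^3 / (3 * 210000.0 * 28333269.42)
= 203.0817 mm

203.0817 mm
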